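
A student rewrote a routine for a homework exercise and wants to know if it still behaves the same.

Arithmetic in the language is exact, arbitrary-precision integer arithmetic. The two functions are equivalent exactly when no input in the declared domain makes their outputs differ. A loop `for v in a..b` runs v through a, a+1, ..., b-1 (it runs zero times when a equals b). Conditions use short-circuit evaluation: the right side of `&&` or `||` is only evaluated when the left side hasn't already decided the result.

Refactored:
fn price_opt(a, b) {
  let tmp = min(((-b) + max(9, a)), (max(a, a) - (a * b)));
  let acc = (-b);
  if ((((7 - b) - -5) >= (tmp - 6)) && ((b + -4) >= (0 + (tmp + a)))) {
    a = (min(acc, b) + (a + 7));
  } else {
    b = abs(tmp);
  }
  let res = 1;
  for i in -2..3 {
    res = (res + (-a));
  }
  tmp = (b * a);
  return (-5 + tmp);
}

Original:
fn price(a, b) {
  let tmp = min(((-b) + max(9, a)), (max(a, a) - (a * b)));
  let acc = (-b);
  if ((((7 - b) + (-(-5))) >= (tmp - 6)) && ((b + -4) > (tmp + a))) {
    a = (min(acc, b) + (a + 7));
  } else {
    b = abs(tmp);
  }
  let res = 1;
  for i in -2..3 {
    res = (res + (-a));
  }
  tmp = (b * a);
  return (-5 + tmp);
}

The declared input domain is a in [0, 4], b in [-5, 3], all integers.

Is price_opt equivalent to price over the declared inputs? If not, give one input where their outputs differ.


On input a=1, b=3, price returns -3 while price_opt returns 10.
verdict: not equivalent; witness: a=1, b=3


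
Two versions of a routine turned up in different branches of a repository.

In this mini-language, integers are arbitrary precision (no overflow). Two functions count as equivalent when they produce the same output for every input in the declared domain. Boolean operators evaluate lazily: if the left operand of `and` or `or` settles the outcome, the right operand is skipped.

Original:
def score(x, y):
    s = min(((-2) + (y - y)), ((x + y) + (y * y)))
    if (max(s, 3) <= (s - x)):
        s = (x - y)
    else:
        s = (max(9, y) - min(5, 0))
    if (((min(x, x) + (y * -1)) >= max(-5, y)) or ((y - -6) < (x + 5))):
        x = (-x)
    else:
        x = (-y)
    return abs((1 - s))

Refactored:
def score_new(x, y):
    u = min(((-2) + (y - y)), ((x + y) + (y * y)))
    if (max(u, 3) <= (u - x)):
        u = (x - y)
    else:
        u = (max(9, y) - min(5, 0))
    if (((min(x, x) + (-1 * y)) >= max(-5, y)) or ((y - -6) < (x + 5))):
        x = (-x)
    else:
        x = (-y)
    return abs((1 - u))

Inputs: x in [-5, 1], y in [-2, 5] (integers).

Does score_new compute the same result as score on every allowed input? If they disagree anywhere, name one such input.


Behavior is preserved: although local variable names differ, the outputs never diverge.
Tracing x=-4, y=-2: score: s := -2 | (max(s, 3) <= (s - x)): false | s := 9 | (((min(x, x) + (y * -1)) >= max(-5, y)) or ((y - -6) < (x + 5))): true | x := 4 | result 8 | score_new: u := -2 | (max(u, 3) <= (u - x)): false | u := 9 | (((min(x, x) + (-1 * y)) >= max(-5, y)) or ((y - -6) < (x + 5))): true | x := 4 | result 8 — matching result 8.
An exhaustive pass over the 56 declared inputs shows identical outputs.
verdict: equivalent


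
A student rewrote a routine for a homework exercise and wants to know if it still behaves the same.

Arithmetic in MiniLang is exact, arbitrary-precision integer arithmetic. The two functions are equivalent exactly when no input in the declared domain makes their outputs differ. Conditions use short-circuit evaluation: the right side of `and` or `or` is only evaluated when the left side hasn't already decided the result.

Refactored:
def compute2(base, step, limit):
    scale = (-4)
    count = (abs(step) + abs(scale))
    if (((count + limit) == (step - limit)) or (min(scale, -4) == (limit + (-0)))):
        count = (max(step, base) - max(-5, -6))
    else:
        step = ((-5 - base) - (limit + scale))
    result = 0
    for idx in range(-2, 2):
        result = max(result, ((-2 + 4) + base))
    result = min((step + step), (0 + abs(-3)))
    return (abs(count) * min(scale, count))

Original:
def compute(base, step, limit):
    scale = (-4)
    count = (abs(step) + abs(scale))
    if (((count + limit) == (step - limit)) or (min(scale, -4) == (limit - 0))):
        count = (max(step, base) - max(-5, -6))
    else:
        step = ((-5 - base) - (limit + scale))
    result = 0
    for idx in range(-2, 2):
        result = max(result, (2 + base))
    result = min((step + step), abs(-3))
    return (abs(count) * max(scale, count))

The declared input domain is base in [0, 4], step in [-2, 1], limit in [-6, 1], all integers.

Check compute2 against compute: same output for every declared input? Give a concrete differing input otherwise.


At base=0, step=-2, limit=-6: compute gives 36, compute2 gives -24.
verdict: not equivalent; witness: base=0, step=-2, limit=-6


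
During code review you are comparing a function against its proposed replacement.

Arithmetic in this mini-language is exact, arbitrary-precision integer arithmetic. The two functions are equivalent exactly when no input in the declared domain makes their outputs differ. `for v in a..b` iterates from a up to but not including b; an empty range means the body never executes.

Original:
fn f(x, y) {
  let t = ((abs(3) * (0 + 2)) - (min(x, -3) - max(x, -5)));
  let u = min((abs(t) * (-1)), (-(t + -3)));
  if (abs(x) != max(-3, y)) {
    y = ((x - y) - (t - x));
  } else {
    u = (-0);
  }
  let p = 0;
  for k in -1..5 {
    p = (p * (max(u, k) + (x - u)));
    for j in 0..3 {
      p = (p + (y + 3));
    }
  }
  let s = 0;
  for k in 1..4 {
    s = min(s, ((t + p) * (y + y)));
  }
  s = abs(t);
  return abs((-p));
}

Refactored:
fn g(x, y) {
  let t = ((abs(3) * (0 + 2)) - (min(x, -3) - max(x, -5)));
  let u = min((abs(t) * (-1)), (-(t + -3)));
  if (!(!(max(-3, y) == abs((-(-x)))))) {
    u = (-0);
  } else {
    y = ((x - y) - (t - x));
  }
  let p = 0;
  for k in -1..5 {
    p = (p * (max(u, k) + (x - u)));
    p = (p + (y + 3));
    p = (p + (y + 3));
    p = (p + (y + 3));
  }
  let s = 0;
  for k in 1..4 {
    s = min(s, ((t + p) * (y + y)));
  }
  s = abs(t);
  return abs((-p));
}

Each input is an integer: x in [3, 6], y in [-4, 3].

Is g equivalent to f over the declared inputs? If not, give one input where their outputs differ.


Changes here: constant usage differs, and local variable names differ, and statement counts differ, and arithmetic usage differs, and loop structure differs, and comparison usage differs, and boolean connective usage differs; the full 32-point sweep finds no disagreement.
verdict: equivalent


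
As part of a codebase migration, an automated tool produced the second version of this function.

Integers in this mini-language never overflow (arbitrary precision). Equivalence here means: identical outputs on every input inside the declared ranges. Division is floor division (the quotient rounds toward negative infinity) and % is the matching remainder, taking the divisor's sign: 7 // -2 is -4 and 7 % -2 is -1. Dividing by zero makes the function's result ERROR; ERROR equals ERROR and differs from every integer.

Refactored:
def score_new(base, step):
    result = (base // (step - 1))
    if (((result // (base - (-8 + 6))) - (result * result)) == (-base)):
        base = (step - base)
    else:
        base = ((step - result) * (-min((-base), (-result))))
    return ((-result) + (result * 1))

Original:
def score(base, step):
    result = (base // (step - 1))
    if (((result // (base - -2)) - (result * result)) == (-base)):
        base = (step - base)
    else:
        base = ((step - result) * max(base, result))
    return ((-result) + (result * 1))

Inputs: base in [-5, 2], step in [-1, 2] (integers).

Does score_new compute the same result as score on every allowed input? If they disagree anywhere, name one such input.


Equivalent — the differences include arithmetic usage differs; also min/max/abs usage differs; also constant usage differs, yet no declared input distinguishes the two.
As a probe, take base=-5, step=2: score runs result := -5 | (((result // (base - -2)) - (result * result)) == (-base)): false | base := -35 | result 0; score_new runs result := -5 | (((result // (base - (-8 + 6))) - (result * result)) == (-base)): false | base := -35 | result 0; both end at 0.
Across all 32 domain points the two functions coincide.
verdict: equivalent


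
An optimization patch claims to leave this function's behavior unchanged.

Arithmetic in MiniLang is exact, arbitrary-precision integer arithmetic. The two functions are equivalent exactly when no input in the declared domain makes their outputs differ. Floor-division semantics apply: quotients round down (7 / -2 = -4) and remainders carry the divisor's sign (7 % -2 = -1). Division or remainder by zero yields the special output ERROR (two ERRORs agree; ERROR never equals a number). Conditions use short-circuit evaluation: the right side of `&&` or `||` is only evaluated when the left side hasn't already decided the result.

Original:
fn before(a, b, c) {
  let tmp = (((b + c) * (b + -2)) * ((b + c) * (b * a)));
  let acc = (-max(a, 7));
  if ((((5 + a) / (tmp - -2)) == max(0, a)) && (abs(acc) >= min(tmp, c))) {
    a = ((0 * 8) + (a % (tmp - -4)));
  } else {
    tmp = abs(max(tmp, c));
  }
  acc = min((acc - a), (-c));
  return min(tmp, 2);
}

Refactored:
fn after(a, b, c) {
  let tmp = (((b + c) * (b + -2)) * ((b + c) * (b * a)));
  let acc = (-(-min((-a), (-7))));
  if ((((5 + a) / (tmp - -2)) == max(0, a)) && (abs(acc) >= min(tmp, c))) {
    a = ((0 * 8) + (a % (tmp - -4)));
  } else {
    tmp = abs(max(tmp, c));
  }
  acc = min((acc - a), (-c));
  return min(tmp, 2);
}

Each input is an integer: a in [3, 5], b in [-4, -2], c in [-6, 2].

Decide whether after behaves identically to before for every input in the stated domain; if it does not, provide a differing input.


Comparing the listings, the differences include: min/max/abs usage differs.
Spot check at a=5, b=-4, c=-4 — before: tmp := 7680 | acc := -7 | ((((5 + a) / (tmp - -2)) == max(0, a)) && (abs(acc) >= min(tmp, c))): false | tmp := 7680 | acc := -12 | result 2. after: tmp := 7680 | acc := -7 | ((((5 + a) / (tmp - -2)) == max(0, a)) && (abs(acc) >= min(tmp, c))): false | tmp := 7680 | acc := -12 | result 2. Both give 2.
Checked all 81 inputs in the declared domain: the outputs agree on every one.
verdict: equivalent


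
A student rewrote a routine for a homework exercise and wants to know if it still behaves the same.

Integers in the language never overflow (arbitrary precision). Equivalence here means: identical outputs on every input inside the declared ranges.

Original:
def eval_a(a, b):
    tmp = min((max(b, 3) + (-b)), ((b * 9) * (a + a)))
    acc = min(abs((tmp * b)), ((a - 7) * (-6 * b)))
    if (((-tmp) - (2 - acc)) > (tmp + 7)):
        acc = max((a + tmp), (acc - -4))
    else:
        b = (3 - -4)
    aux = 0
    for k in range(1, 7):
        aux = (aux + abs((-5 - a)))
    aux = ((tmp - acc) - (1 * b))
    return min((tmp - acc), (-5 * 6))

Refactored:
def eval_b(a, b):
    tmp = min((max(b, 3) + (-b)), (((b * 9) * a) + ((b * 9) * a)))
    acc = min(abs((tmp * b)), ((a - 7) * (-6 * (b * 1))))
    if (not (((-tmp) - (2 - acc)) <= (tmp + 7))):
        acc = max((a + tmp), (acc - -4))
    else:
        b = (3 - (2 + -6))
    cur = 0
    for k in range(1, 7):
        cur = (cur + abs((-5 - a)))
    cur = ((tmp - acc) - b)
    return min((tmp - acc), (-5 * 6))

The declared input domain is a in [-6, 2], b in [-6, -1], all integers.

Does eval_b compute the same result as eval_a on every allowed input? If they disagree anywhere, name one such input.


Behavior is preserved: although boolean connective usage differs; comparison usage differs; arithmetic usage differs; constant usage differs; local variable names differ, the outputs never diverge.
Tracing a=2, b=-3: eval_a: tmp = -108; acc = -90; (((-tmp) - (2 - acc)) > (tmp + 7)) -> true; acc = -86; aux = 0; [k=1]; aux = 7; [k=2]; aux = 14; [k=3]; aux = 21; [k=4]; aux = 28; [k=5]; aux = 35; [k=6]; aux = 42; aux = -19; return -30 | eval_b: tmp = -108; acc = -90; (not (((-tmp) - (2 - acc)) <= (tmp + 7))) -> true; acc = -86; cur = 0; [k=1]; cur = 7; [k=2]; cur = 14; [k=3]; cur = 21; [k=4]; cur = 28; [k=5]; cur = 35; [k=6]; cur = 42; cur = -19; return -30 — matching result -30.
Every one of the 54 inputs gives matching results.
verdict: equivalent


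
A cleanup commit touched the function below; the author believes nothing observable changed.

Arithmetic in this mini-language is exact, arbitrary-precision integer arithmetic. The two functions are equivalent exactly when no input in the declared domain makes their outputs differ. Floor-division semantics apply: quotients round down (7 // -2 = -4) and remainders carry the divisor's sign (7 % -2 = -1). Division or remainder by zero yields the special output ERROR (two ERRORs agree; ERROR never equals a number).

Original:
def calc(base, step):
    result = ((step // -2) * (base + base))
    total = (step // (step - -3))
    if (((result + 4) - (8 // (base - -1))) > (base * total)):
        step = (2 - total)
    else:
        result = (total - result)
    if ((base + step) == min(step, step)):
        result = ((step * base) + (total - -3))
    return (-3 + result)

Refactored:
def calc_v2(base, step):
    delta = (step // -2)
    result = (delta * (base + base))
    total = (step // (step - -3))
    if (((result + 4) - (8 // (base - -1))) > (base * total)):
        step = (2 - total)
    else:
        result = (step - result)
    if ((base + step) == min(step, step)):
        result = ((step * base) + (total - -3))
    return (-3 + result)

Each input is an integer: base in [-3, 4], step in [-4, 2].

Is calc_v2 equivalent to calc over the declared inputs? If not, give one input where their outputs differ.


Not equivalent: base=1, step=-4 separates them (-3 vs -11).
calc: result becomes 4; next total becomes 4; next (((result + 4) - (8 // (base - -1))) > (base * total)) evaluates to false; next result becomes 0; next ((base + step) == min(step, step)) evaluates to false; next final value -3
calc_v2: delta becomes 2; next result becomes 4; next total becomes 4; next (((result + 4) - (8 // (base - -1))) > (base * total)) evaluates to false; next result becomes -8; next ((base + step) == min(step, step)) evaluates to false; next final value -11
verdict: not equivalent; witness: base=1, step=-4


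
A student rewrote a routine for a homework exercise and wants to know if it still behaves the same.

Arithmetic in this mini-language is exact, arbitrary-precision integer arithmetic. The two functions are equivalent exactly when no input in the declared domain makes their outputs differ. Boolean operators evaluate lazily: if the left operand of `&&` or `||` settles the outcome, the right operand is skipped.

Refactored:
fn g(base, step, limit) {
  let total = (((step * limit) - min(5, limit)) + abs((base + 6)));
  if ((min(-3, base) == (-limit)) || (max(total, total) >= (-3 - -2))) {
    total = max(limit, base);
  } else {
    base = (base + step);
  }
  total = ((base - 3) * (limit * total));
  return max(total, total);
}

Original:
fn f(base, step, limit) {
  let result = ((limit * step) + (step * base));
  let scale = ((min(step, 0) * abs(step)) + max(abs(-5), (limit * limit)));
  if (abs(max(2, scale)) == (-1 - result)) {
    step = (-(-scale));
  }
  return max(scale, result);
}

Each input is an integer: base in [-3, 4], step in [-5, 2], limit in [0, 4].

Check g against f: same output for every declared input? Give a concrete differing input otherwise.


Consider the input base=-3, step=-5, limit=0.
f: result = 15; scale = -20; (abs(max(2, scale)) == (-1 - result)) -> false; return 15
g: total = 3; ((min(-3, base) == (-limit)) || (max(total, total) >= (-3 - -2))) -> true; total = 0; total = 0; return 0
15 vs 0 — the two versions disagree here.
verdict: not equivalent; witness: base=-3, step=-5, limit=0


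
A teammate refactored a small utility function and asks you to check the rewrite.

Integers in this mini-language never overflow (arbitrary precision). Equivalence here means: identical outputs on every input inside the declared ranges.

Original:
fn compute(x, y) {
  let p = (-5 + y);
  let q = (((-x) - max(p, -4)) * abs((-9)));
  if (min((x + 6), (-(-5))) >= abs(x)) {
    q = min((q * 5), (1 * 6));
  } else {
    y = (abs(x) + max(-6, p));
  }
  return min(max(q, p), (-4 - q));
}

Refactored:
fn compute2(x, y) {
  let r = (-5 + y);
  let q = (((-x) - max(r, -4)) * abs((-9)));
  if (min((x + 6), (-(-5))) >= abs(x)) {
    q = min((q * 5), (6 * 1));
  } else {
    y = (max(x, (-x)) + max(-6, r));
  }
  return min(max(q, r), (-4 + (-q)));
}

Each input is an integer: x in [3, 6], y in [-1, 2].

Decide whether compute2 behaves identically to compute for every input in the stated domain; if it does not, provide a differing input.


Changes here: arithmetic usage differs, plus local variable names differ, plus min/max/abs usage differs; the full 16-point sweep finds no disagreement.
verdict: equivalent


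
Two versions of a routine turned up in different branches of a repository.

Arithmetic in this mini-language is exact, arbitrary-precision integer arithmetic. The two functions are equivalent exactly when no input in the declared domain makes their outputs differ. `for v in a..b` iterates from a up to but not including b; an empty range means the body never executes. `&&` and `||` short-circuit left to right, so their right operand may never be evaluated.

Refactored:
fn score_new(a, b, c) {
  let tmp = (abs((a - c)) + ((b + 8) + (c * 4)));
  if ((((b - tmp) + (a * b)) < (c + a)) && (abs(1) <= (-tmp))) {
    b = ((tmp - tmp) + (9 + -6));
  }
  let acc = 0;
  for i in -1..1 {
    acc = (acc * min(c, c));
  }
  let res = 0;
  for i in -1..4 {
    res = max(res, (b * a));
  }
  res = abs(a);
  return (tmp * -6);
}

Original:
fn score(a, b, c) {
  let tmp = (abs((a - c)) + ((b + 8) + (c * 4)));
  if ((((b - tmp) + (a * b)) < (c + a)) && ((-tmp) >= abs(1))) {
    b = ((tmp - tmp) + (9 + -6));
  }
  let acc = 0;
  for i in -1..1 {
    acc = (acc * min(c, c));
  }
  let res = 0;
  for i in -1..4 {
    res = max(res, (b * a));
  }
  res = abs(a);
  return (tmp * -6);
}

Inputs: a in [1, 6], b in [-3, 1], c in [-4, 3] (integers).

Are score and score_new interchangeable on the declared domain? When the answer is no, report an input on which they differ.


Equivalent — the differences include comparison usage differs, yet no declared input distinguishes the two.
Tracing a=5, b=-2, c=0: score: tmp = 11; ((((b - tmp) + (a * b)) < (c + a)) && ((-tmp) >= abs(1))) -> false; acc = 0; [i=-1]; acc = 0; [i=0]; acc = 0; res = 0; [i=-1]; res = 0; [i=0]; res = 0; [i=1]; res = 0; [i=2]; res = 0; [i=3]; res = 0; res = 5; return -66 | score_new: tmp = 11; ((((b - tmp) + (a * b)) < (c + a)) && (abs(1) <= (-tmp))) -> false; acc = 0; [i=-1]; acc = 0; [i=0]; acc = 0; res = 0; [i=-1]; res = 0; [i=0]; res = 0; [i=1]; res = 0; [i=2]; res = 0; [i=3]; res = 0; res = 5; return -66 — matching result -66.
Checked all 240 inputs in the declared domain: the outputs agree on every one.
verdict: equivalent


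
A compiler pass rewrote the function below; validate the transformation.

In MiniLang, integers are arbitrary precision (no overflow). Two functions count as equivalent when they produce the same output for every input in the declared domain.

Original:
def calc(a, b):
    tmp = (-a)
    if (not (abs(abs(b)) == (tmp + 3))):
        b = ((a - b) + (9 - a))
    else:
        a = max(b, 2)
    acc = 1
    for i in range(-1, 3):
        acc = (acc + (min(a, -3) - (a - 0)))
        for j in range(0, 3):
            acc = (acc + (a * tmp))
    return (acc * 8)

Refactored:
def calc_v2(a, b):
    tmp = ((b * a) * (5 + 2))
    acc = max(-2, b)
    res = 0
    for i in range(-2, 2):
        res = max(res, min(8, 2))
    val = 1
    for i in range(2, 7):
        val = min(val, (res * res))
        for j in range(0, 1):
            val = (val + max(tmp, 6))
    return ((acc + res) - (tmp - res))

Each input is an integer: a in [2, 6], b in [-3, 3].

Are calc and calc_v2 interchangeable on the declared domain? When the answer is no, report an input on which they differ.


Input a=2, b=-3: -536 from calc versus 44 from calc_v2.
verdict: not equivalent; witness: a=2, b=-3


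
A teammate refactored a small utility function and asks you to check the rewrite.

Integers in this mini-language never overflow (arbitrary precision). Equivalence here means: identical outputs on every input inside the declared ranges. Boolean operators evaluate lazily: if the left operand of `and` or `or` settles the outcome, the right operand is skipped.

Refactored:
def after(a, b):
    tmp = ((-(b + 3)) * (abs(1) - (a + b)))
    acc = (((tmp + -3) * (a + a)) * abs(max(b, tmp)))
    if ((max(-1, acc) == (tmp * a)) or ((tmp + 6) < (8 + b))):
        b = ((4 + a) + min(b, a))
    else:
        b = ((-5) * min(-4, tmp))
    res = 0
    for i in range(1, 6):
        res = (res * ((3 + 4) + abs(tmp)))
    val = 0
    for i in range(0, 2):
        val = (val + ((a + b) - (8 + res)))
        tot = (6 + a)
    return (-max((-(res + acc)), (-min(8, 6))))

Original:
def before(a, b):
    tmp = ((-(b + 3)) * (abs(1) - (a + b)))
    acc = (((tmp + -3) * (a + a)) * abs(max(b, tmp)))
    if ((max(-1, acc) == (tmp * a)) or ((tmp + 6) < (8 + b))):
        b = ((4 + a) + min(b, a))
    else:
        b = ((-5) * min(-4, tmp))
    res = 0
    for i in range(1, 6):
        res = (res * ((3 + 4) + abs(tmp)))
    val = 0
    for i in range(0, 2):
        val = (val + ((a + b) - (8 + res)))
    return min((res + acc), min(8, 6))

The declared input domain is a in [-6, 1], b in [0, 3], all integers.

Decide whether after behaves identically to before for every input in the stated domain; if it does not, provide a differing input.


Changes here: arithmetic usage differs; constant usage differs; min/max/abs usage differs; statement counts differ; local variable names differ; the full 32-point sweep finds no disagreement.
verdict: equivalent


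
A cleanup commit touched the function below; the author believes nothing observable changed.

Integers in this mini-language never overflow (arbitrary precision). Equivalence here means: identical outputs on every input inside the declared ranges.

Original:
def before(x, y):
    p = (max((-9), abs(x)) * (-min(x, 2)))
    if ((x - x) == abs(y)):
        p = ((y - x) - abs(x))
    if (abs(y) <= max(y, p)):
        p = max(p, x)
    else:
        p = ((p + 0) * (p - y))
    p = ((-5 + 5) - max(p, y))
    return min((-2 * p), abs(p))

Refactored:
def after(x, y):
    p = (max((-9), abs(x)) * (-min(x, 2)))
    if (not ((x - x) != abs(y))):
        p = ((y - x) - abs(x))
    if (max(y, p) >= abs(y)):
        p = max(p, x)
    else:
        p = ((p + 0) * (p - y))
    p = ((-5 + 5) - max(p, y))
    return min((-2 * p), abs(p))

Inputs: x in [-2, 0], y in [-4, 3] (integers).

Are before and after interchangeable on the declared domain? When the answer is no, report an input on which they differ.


Reading the diff, among the changes: comparison usage differs, and boolean connective usage differs.
Tracing x=0, y=-4: before: p=0, then ((x - x) == abs(y)) is false, then (abs(y) <= max(y, p)) is false, then p=0, then p=0, then returns 0 | after: p=0, then (not ((x - x) != abs(y))) is false, then (max(y, p) >= abs(y)) is false, then p=0, then p=0, then returns 0 — matching result 0.
Sweeping the whole domain (24 inputs) finds no disagreement.
verdict: equivalent


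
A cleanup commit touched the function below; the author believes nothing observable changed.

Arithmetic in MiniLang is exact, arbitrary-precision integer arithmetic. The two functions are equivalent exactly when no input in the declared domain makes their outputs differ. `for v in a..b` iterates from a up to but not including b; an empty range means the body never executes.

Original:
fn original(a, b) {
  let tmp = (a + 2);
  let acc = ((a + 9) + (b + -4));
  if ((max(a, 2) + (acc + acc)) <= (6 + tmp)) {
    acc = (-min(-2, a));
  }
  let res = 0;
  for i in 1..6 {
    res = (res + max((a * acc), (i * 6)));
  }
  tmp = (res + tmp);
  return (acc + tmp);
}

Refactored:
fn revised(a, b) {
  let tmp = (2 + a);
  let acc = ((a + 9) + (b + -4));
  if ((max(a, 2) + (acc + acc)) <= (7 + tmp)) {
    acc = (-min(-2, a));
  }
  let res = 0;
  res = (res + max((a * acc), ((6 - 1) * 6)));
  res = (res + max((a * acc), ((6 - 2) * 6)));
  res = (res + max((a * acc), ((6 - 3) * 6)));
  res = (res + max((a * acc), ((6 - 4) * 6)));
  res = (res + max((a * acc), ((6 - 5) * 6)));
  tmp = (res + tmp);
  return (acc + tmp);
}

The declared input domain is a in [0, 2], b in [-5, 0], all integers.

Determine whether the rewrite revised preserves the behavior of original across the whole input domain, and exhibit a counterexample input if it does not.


a=1, b=-2 yields 97 from original but 95 from revised.
verdict: not equivalent; witness: a=1, b=-2


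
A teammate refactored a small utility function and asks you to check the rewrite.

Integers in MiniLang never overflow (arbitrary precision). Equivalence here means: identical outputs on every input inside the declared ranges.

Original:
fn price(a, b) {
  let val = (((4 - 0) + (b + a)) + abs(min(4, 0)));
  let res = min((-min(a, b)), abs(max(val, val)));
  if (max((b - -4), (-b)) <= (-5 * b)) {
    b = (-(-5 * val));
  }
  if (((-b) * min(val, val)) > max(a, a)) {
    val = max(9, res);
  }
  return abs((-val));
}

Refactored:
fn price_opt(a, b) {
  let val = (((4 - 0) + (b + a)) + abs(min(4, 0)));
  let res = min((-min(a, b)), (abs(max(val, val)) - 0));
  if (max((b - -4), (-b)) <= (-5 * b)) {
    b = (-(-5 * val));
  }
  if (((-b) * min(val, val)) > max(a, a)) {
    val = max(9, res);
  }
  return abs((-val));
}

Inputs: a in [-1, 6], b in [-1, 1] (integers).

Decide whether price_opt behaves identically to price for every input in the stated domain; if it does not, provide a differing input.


Equivalent — the differences include constant usage differs; arithmetic usage differs, yet no declared input distinguishes the two.
Spot check at a=1, b=1 — price: val becomes 6; next res becomes -1; next (max((b - -4), (-b)) <= (-5 * b)) evaluates to false; next (((-b) * min(val, val)) > max(a, a)) evaluates to false; next final value 6. price_opt: val becomes 6; next res becomes -1; next (max((b - -4), (-b)) <= (-5 * b)) evaluates to false; next (((-b) * min(val, val)) > max(a, a)) evaluates to false; next final value 6. Both give 6.
Checked all 24 inputs in the declared domain: the outputs agree on every one.
verdict: equivalent


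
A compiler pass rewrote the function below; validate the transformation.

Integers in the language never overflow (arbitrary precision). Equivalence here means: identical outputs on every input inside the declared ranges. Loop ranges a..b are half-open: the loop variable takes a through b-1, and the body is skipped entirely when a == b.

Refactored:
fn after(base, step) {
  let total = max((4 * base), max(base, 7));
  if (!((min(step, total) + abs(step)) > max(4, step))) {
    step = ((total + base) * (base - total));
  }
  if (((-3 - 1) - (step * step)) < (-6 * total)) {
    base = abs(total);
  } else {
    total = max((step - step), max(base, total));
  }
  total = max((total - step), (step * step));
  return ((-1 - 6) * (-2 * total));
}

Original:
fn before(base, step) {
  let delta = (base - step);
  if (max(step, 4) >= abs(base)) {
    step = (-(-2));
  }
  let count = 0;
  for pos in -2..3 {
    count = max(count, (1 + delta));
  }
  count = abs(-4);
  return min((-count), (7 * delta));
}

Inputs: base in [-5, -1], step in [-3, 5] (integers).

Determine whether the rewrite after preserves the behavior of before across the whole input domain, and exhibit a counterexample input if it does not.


Not equivalent: base=-5, step=-3 separates them (-14 vs 8064).
before: delta = -2; (max(step, 4) >= abs(base)) -> false; count = 0; [pos=-2]; count = 0; [pos=-1]; count = 0; [pos=0]; count = 0; [pos=1]; count = 0; [pos=2]; count = 0; count = 4; return -14
after: total = 7; (!((min(step, total) + abs(step)) > max(4, step))) -> true; step = -24; (((-3 - 1) - (step * step)) < (-6 * total)) -> true; base = 7; total = 576; return 8064
verdict: not equivalent; witness: base=-5, step=-3


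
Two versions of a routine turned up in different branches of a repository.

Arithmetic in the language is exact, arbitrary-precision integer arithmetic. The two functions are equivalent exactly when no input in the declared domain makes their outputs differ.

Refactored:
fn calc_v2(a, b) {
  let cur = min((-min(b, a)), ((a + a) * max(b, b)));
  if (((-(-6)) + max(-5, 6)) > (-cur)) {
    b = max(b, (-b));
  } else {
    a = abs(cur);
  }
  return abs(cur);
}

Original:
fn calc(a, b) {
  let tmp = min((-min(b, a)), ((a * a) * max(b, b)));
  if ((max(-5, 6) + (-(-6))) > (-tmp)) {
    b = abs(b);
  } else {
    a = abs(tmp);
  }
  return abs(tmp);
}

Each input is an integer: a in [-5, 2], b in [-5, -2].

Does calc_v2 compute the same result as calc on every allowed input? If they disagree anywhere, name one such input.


Run the pair on a=-5, b=-5.
calc: tmp=-125, then ((max(-5, 6) + (-(-6))) > (-tmp)) is false, then a=125, then returns 125
calc_v2: cur=5, then (((-(-6)) + max(-5, 6)) > (-cur)) is true, then b=5, then returns 5
125 and 5 differ, so these are not the same function on this domain.
verdict: not equivalent; witness: a=-5, b=-5


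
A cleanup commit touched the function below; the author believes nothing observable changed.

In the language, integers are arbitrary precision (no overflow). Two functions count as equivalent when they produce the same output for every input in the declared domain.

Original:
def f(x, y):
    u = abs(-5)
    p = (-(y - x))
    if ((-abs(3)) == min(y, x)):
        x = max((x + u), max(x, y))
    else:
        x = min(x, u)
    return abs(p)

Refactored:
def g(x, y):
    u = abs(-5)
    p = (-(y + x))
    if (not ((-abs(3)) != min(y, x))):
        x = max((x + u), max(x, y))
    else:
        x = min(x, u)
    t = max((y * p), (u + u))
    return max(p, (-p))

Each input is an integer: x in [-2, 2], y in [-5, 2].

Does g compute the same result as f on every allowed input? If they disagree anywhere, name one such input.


These are not equivalent — on x=-2, y=-5 the outputs split (3 vs 7).
f: u becomes 5; next p becomes 3; next ((-abs(3)) == min(y, x)) evaluates to false; next x becomes -2; next final value 3
g: u becomes 5; next p becomes 7; next (not ((-abs(3)) != min(y, x))) evaluates to false; next x becomes -2; next t becomes 10; next final value 7
verdict: not equivalent; witness: x=-2, y=-5


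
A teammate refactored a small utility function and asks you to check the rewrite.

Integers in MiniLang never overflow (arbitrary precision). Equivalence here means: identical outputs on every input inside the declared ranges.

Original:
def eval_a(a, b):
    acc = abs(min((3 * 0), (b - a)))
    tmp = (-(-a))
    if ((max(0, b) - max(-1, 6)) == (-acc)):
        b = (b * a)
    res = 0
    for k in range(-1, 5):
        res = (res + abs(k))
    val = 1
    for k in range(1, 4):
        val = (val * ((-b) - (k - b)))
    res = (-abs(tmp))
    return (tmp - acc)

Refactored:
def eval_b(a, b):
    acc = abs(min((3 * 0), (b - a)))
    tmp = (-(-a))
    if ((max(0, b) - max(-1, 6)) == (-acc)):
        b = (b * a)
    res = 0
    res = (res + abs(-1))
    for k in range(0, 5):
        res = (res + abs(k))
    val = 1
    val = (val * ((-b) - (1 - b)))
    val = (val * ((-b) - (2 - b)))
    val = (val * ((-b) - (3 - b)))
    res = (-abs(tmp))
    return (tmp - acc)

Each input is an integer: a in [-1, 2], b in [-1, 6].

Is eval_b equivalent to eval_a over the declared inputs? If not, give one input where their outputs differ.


Behavior is preserved: although arithmetic usage differs, and statement counts differ, and loop structure differs, and constant usage differs, and min/max/abs usage differs, the outputs never diverge.
As a probe, take a=2, b=1: eval_a runs acc becomes 1; next tmp becomes 2; next ((max(0, b) - max(-1, 6)) == (-acc)) evaluates to false; next res becomes 0; next at k=-1:; next res becomes 1; next at k=0:; next res becomes 1; next at k=1:; next res becomes 2; next at k=2:; next res becomes 4; next at k=3:; next res becomes 7; next at k=4:; next res becomes 11; next val becomes 1; next at k=1:; next val becomes -1; next at k=2:; next val becomes 2; next at k=3:; next val becomes -6; next res becomes -2; next final value 1; eval_b runs acc becomes 1; next tmp becomes 2; next ((max(0, b) - max(-1, 6)) == (-acc)) evaluates to false; next res becomes 0; next res becomes 1; next at k=0:; next res becomes 1; next at k=1:; next res becomes 2; next at k=2:; next res becomes 4; next at k=3:; next res becomes 7; next at k=4:; next res becomes 11; next val becomes 1; next val becomes -1; next val becomes 2; next val becomes -6; next res becomes -2; next final value 1; both end at 1.
Checked all 32 inputs in the declared domain: the outputs agree on every one.
verdict: equivalent


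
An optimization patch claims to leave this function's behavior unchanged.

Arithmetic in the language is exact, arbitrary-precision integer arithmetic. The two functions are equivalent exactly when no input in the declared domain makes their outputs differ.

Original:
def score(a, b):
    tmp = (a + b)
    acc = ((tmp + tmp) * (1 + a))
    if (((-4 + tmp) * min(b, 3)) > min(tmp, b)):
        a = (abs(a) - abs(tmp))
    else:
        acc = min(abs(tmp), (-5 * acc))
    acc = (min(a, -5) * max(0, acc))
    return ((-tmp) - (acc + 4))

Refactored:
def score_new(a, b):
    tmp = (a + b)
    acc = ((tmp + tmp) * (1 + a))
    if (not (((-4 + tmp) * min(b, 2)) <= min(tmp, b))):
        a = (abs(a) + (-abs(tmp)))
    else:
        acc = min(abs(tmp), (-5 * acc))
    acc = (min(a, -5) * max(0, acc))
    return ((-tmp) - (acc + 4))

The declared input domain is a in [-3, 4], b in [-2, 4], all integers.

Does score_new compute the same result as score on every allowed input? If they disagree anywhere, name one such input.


a=2, b=4 yields 170 from score but -10 from score_new.
verdict: not equivalent; witness: a=2, b=4


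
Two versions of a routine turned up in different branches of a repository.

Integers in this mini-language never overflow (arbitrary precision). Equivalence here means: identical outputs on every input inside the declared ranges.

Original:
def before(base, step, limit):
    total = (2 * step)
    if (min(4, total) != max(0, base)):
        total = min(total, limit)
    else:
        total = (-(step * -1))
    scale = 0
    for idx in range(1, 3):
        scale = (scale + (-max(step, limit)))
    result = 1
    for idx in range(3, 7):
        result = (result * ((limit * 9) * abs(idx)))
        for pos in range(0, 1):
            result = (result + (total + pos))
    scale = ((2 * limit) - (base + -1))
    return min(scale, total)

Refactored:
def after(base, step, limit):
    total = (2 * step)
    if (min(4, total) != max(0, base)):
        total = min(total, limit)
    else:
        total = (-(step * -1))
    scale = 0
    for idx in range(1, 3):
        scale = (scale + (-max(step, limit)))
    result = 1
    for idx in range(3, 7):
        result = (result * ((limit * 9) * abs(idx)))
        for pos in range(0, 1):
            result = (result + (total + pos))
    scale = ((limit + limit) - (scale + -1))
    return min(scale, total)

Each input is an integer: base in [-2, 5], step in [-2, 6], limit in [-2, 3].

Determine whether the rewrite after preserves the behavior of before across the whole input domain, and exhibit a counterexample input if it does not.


Input base=-2, step=-2, limit=-2: -4 from before versus -7 from after.
verdict: not equivalent; witness: base=-2, step=-2, limit=-2


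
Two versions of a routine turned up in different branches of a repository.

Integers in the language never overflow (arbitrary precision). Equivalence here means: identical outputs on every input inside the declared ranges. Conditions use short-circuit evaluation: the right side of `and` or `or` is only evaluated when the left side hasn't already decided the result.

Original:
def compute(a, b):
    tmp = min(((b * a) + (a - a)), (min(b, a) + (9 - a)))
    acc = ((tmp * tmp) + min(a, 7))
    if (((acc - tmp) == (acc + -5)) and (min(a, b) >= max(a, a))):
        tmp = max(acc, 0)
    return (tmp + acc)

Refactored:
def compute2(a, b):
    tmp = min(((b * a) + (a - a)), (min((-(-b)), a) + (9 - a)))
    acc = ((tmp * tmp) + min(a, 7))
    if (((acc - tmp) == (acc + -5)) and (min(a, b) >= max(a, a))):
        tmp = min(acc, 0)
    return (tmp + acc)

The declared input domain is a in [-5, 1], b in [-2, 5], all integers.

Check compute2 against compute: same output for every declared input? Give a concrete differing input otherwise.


Try a=-5, b=-1.
compute: tmp=5, then acc=20, then (((acc - tmp) == (acc + -5)) and (min(a, b) >= max(a, a))) is true, then tmp=20, then returns 40
compute2: tmp=5, then acc=20, then (((acc - tmp) == (acc + -5)) and (min(a, b) >= max(a, a))) is true, then tmp=0, then returns 20
40 and 20 differ, so these are not the same function on this domain.
verdict: not equivalent; witness: a=-5, b=-1


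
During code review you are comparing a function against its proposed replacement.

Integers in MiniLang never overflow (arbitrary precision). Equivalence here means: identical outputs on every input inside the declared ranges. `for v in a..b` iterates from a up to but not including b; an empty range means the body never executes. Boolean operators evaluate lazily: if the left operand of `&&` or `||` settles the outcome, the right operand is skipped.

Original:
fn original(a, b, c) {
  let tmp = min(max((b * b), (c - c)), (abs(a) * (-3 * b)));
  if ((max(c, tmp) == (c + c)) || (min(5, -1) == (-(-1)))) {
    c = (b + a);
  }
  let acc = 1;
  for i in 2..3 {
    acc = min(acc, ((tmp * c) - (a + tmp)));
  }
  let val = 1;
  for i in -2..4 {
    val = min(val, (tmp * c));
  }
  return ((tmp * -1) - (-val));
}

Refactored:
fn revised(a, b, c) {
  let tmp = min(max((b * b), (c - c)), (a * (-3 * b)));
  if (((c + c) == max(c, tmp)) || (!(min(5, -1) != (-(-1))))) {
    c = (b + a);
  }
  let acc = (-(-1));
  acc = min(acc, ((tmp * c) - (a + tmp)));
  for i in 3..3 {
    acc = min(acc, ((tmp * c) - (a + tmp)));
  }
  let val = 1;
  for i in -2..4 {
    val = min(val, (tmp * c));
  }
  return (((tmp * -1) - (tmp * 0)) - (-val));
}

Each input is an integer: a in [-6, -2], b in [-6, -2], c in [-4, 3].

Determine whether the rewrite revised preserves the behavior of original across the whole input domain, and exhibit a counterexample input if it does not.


These are not equivalent — on a=-6, b=-6, c=-4 the outputs split (-180 vs 109).
original: tmp becomes 36; next ((max(c, tmp) == (c + c)) || (min(5, -1) == (-(-1)))) evaluates to false; next acc becomes 1; next at i=2:; next acc becomes -174; next val becomes 1; next at i=-2:; next val becomes -144; next at i=-1:; next val becomes -144; next at i=0:; next val becomes -144; next at i=1:; next val becomes -144; next at i=2:; next val becomes -144; next at i=3:; next val becomes -144; next final value -180
revised: tmp becomes -108; next (((c + c) == max(c, tmp)) || (!(min(5, -1) != (-(-1))))) evaluates to false; next acc becomes 1; next acc becomes 1; next i never enters its loop body; next val becomes 1; next at i=-2:; next val becomes 1; next at i=-1:; next val becomes 1; next at i=0:; next val becomes 1; next at i=1:; next val becomes 1; next at i=2:; next val becomes 1; next at i=3:; next val becomes 1; next final value 109
verdict: not equivalent; witness: a=-6, b=-6, c=-4


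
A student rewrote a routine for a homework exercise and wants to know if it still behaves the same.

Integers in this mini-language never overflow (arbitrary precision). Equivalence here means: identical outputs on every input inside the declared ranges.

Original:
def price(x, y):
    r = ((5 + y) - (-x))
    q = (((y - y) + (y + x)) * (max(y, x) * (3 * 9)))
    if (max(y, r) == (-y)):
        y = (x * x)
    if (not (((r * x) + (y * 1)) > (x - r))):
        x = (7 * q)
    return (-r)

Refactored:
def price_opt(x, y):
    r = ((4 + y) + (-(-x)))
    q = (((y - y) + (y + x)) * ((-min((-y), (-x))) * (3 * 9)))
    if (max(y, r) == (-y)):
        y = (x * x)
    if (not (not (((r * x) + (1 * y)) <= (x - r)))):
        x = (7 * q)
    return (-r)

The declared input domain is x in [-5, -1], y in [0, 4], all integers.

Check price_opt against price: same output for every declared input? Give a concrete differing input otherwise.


Try x=-5, y=0.
price: r = 0; q = 0; (max(y, r) == (-y)) -> true; y = 25; (not (((r * x) + (y * 1)) > (x - r))) -> false; return 0
price_opt: r = -1; q = 0; (max(y, r) == (-y)) -> true; y = 25; (not (not (((r * x) + (1 * y)) <= (x - r)))) -> false; return 1
0 != 1, so the rewrite changes behavior.
verdict: not equivalent; witness: x=-5, y=0
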